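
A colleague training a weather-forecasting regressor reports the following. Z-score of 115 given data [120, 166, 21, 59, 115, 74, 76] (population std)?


μ = 90.1429, σ = 43.8746
z = (115 - 90.1429)/43.8746 = 0.5665

0.5665


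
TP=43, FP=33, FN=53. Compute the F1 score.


Precision = 43/76 = 0.5658
Recall = 43/96 = 0.4479
F1 = 2·P·R/(P+R) = 2·TP/(2·TP+FP+FN) = 86/(86+33+53) = 86/172 = 0.5

0.5


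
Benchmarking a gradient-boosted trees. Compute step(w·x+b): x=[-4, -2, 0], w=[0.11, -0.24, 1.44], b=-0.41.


z = (-4)·(0.11) + (-2)·(-0.24) + (0)·(1.44) - 0.41
  = -0.37
step(z) = 0 (z<0)

0


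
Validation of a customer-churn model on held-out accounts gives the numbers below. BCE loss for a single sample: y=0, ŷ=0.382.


BCE = -[y·ln(p) + (1-y)·ln(1-p)]
= -0 - 1·ln(1-0.382)
= -ln(0.618) = 0.4813

0.4813


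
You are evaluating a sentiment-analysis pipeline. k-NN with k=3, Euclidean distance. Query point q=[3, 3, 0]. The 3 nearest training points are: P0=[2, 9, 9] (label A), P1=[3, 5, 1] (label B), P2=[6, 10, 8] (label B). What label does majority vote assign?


d(q,P0) = 10.8628  (label A)
d(q,P1) = 2.2361  (label B)
d(q,P2) = 11.0454  (label B)
Votes: A=1, B=2
Majority → B

B


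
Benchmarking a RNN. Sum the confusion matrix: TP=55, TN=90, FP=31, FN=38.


Total = TP + TN + FP + FN
= 55 + 90 + 31 + 38
= 214
(Predicted positive: 86, predicted negative: 128)

214


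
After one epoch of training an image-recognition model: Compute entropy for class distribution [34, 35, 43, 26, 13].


Probabilities: [34/151, 35/151, 43/151, 26/151, 13/151] ≈ [0.2252, 0.2318, 0.2848, 0.1722, 0.0861]
H = -((34/151)·log₂(34/151) + (35/151)·log₂(35/151) + (43/151)·log₂(43/151) + (26/151)·log₂(26/151) + (13/151)·log₂(13/151))
  = 2.2308 bits

2.2308 bits


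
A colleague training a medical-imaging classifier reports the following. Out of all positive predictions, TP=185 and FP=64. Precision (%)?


Precision = TP/(TP+FP)
= 185/(185+64)
= 185/249 = 74.3%

74.3%


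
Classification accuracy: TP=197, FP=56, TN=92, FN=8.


Accuracy = (TP+TN)/(TP+TN+FP+FN)
= (197+92)/(353)
= 289/353 = 81.87%

81.87%


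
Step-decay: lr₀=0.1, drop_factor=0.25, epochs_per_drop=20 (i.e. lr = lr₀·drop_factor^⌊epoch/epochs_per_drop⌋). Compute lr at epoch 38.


n_drops = ⌊38/20⌋ = 1
lr = 0.1·0.25^1 = 0.1·0.25 = 0.025

0.025


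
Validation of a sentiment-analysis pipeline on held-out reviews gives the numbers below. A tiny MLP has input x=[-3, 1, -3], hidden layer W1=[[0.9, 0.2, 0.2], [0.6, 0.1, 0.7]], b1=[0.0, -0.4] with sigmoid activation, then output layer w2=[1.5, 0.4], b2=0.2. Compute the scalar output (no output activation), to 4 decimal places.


z1[0] = (0.9)·(-3) + (0.2)·(1) + (0.2)·(-3) + 0.0 = -3.1
z1[1] = (0.6)·(-3) + (0.1)·(1) + (0.7)·(-3) - 0.4 = -4.2
h = sigmoid(z1) = [0.0431, 0.0148]
output = (1.5)·(0.0431) + (0.4)·(0.0148) + 0.2 = 0.2706

0.2706


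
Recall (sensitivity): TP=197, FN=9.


Recall = TP/(TP+FN)
= 197/(197+9)
= 197/206 = 95.63%

95.63%


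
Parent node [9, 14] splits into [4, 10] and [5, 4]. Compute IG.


Parent = [9, 14], H_parent = 0.9656
H_left = 0.8631 (n=14), H_right = 0.9911 (n=9)
H_children = (14/23)·0.8631 + (9/23)·0.9911 = 0.9132
IG = 0.9656 - 0.9132 = 0.0524

0.0524


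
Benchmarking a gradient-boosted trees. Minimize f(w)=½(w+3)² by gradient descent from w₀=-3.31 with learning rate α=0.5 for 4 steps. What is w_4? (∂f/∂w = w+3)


step 1: grad = -3.31+3 = -0.31; w = -3.31 - 0.5·(-0.31) = -3.155
step 2: grad = -3.155+3 = -0.155; w = -3.155 - 0.5·(-0.155) = -3.0775
step 3: grad = -3.0775+3 = -0.0775; w = -3.0775 - 0.5·(-0.0775) = -3.03875
step 4: grad = -3.03875+3 = -0.03875; w = -3.03875 - 0.5·(-0.03875) = -3.019375

-3.019375


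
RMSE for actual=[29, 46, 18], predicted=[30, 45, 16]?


MSE = 6/3 = 2
RMSE = √(6/3) = 1.4142

1.4142


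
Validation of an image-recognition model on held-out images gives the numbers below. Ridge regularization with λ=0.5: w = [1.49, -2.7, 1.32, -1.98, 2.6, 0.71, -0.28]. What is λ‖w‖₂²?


‖w‖₂² = (1.49)² + (-2.7)² + (1.32)² + (-1.98)² + (2.6)² + (0.71)² + (-0.28)²
     = 2.2201 + 7.29 + 1.7424 + 3.9204 + 6.76 + 0.5041 + 0.0784
     = 22.5154
λ·‖w‖₂² = 0.5·22.5154 = 11.2577

11.2577


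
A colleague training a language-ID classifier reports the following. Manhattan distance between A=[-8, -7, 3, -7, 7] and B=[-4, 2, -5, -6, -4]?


d = |-8+ 4| + |-7-2| + |3+ 5| + |-7+ 6| + |7+ 4|
  = 4 + 9 + 8 + 1 + 11
  = 33

33


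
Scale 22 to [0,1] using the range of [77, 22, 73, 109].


min=22, max=109
(22-22)/(109-22) = 0/87 = 0.0

0.0


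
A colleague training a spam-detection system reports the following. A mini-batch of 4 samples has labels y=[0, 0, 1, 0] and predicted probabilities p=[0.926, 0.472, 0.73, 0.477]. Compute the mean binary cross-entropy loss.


L[0] = -ln(1-0.926) = -ln(0.074) = 2.6037
L[1] = -ln(1-0.472) = -ln(0.528) = 0.6387
L[2] = -ln(0.73) = 0.3147
L[3] = -ln(1-0.477) = -ln(0.523) = 0.6482
mean = (2.6037 + 0.6387 + 0.3147 + 0.6482)/4 = 1.0513

1.0513


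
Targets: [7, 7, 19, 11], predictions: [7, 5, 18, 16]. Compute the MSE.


Squared errors: (7-7)²=0, (7-5)²=4, (19-18)²=1, (11-16)²=25
Sum = 30
MSE = 30/4 = 15/2

15/2


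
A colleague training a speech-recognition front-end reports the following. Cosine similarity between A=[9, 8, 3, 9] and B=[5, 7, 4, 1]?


A·B = 9·5 + 8·7 + 3·4 + 9·1 = 122
‖A‖ = √235 = 15.3297, ‖B‖ = √91 = 9.5394
cos = 122/(√235·√91) = 122/√21385 = 0.8343

0.8343


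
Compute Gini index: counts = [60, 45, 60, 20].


Probabilities: [60/185, 45/185, 60/185, 20/185] ≈ [0.3243, 0.2432, 0.3243, 0.1081]
Σpᵢ² = (3600 + 2025 + 3600 + 400)/185² = 9625/34225
Gini = 1 - Σpᵢ² = 1 - 9625/34225 = 0.7188

0.7188


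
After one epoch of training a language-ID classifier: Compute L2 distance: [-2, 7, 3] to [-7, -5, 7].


d = √((-2+ 7)² + (7+ 5)² + (3-7)²)
  = √(25 + 144 + 16)
  = √185 = 13.6015

13.6015


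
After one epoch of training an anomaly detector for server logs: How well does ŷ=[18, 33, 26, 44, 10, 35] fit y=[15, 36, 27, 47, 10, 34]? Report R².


ȳ = 28.1667
SS_res = Σ(y-ŷ)² = 29
SS_tot = Σ(y-ȳ)² = 954.83
R² = 1 - SS_res/SS_tot = 1 - 0.0304 = 0.9696

0.9696


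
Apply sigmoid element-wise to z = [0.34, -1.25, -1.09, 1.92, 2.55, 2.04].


σ(0.34) = 1/(1+e^-0.34) = 0.5842
σ(-1.25) = 1/(1+e^1.25) = 0.2227
σ(-1.09) = 1/(1+e^1.09) = 0.2516
σ(1.92) = 1/(1+e^-1.92) = 0.8721
σ(2.55) = 1/(1+e^-2.55) = 0.9276
σ(2.04) = 1/(1+e^-2.04) = 0.8849
result = [0.5842, 0.2227, 0.2516, 0.8721, 0.9276, 0.8849]

[0.5842, 0.2227, 0.2516, 0.8721, 0.9276, 0.8849]


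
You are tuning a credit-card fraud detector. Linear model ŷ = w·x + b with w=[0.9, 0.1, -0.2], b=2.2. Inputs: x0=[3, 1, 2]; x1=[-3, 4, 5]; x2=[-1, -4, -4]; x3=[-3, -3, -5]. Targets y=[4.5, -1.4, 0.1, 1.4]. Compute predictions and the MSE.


ŷ0 = (0.9)·(3) + (0.1)·(1) + (-0.2)·(2) + 2.2 = 4.6
ŷ1 = (0.9)·(-3) + (0.1)·(4) + (-0.2)·(5) + 2.2 = -1.1
ŷ2 = (0.9)·(-1) + (0.1)·(-4) + (-0.2)·(-4) + 2.2 = 1.7
ŷ3 = (0.9)·(-3) + (0.1)·(-3) + (-0.2)·(-5) + 2.2 = 0.2
errors² = [0.01, 0.09, 2.56, 1.44]
MSE = 4.1000/4 = 1.025

1.025


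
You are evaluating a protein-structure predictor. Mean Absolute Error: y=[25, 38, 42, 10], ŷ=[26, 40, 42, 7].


Absolute errors: |25-26|=1, |38-40|=2, |42-42|=0, |10-7|=3
Sum = 6
MAE = 6/4 = 3/2

3/2


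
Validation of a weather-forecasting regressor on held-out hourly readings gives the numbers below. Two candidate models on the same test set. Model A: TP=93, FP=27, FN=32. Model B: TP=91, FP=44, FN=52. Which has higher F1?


Model A: P=93/120=0.775, R=93/125=0.744, F1=2PR/(P+R)=2TP/(2TP+FP+FN)=186/245=0.7592
Model B: P=91/135=0.6741, R=91/143=0.6364, F1=2PR/(P+R)=2TP/(2TP+FP+FN)=182/278=0.6547
0.7592 > 0.6547 → Model A

Model A


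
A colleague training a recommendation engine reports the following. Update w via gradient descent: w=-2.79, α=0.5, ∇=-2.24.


w_new = w - α·∇
= -2.79 - 0.5·-2.24
= -2.79 + 1.12
= -1.67

-1.67


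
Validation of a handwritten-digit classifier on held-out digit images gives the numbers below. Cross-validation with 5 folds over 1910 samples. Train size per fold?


Fold size = 1910/5 = 382
Training per fold = 1910 - 382 = 1528

1528


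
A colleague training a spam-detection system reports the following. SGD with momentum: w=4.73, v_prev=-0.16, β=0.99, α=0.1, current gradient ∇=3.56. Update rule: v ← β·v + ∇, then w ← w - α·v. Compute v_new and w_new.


v_new = 0.99·-0.16 + 3.56 = -0.1584 + 3.56 = 3.4016
w_new = 4.73 - 0.1·3.4016 = 4.73 - 0.34016 = 4.38984

v_new=3.4016, w_new=4.38984


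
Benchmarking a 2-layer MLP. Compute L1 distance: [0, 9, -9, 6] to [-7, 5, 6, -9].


d = |0+ 7| + |9-5| + |-9-6| + |6+ 9|
  = 7 + 4 + 15 + 15
  = 41

41


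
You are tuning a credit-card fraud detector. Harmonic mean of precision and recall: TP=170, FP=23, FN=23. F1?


Precision = 170/193 = 0.8808
Recall = 170/193 = 0.8808
F1 = 2·P·R/(P+R) = 2·TP/(2·TP+FP+FN) = 340/(340+23+23) = 340/386 = 0.8808

0.8808


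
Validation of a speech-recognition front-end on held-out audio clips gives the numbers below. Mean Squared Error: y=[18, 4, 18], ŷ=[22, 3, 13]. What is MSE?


Squared errors: (18-22)²=16, (4-3)²=1, (18-13)²=25
Sum = 42
MSE = 42/3 = 14

14


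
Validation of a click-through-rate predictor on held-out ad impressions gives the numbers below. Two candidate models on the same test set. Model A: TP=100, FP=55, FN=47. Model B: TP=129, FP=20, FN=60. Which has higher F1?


Model A: P=100/155=0.6452, R=100/147=0.6803, F1=2PR/(P+R)=2TP/(2TP+FP+FN)=200/302=0.6623
Model B: P=129/149=0.8658, R=129/189=0.6825, F1=2PR/(P+R)=2TP/(2TP+FP+FN)=258/338=0.7633
0.6623 < 0.7633 → Model B

Model B


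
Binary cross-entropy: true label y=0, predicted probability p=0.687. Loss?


BCE = -[y·ln(p) + (1-y)·ln(1-p)]
= -0 - 1·ln(1-0.687)
= -ln(0.313) = 1.1616

1.1616


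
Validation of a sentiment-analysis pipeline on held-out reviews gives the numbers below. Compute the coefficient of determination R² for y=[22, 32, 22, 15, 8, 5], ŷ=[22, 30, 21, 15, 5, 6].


ȳ = 17.3333
SS_res = Σ(y-ŷ)² = 15
SS_tot = Σ(y-ȳ)² = 503.33
R² = 1 - SS_res/SS_tot = 1 - 0.0298 = 0.9702

0.9702


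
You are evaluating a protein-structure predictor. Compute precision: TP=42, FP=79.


Precision = TP/(TP+FP)
= 42/(42+79)
= 42/121 = 34.71%

34.71%


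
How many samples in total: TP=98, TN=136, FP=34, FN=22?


Total = TP + TN + FP + FN
= 98 + 136 + 34 + 22
= 290
(Predicted positive: 132, predicted negative: 158)

290


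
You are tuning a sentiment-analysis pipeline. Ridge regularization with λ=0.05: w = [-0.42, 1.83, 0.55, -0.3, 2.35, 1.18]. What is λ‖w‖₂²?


‖w‖₂² = (-0.42)² + (1.83)² + (0.55)² + (-0.3)² + (2.35)² + (1.18)²
     = 0.1764 + 3.3489 + 0.3025 + 0.09 + 5.5225 + 1.3924
     = 10.8327
λ·‖w‖₂² = 0.05·10.8327 = 0.541635

0.541635


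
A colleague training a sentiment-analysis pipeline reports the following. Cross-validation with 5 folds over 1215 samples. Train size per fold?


Fold size = 1215/5 = 243
Training per fold = 1215 - 243 = 972

972


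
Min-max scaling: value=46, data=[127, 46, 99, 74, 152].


min=46, max=152
(46-46)/(152-46) = 0/106 = 0.0

0.0


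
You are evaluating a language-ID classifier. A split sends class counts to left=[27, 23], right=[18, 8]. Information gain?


Parent = [45, 31], H_parent = 0.9754
H_left = 0.9954 (n=50), H_right = 0.8905 (n=26)
H_children = (50/76)·0.9954 + (26/76)·0.8905 = 0.9595
IG = 0.9754 - 0.9595 = 0.0159

0.0159


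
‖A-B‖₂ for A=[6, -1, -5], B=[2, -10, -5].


d = √((6-2)² + (-1+ 10)² + (-5+ 5)²)
  = √(16 + 81 + 0)
  = √97 = 9.8489

9.8489


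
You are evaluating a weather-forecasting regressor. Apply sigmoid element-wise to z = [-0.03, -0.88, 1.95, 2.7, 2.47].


σ(-0.03) = 1/(1+e^0.03) = 0.4925
σ(-0.88) = 1/(1+e^0.88) = 0.2932
σ(1.95) = 1/(1+e^-1.95) = 0.8754
σ(2.7) = 1/(1+e^-2.7) = 0.937
σ(2.47) = 1/(1+e^-2.47) = 0.922
result = [0.4925, 0.2932, 0.8754, 0.937, 0.922]

[0.4925, 0.2932, 0.8754, 0.937, 0.922]


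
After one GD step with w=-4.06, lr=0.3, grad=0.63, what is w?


w_new = w - α·∇
= -4.06 - 0.3·0.63
= -4.06 - 0.189
= -4.249

-4.249


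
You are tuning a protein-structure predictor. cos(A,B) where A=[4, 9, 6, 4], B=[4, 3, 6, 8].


A·B = 4·4 + 9·3 + 6·6 + 4·8 = 111
‖A‖ = √149 = 12.2066, ‖B‖ = √125 = 11.1803
cos = 111/(√149·√125) = 111/√18625 = 0.8133

0.8133


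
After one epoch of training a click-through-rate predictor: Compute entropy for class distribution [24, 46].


Probabilities: [24/70, 46/70] ≈ [0.3429, 0.6571]
H = -((24/70)·log₂(24/70) + (46/70)·log₂(46/70))
  = 0.9275 bits

0.9275 bits


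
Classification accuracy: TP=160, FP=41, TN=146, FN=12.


Accuracy = (TP+TN)/(TP+TN+FP+FN)
= (160+146)/(359)
= 306/359 = 85.24%

85.24%


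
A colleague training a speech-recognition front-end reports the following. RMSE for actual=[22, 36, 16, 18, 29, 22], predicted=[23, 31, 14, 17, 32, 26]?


MSE = 56/6 = 9.3333
RMSE = √(56/6) = 3.0551

3.0551


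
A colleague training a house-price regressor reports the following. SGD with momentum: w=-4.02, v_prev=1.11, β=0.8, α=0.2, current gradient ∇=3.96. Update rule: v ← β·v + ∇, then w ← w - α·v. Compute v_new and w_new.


v_new = 0.8·1.11 + 3.96 = 0.888 + 3.96 = 4.848
w_new = -4.02 - 0.2·4.848 = -4.02 - 0.9696 = -4.9896

v_new=4.848, w_new=-4.9896


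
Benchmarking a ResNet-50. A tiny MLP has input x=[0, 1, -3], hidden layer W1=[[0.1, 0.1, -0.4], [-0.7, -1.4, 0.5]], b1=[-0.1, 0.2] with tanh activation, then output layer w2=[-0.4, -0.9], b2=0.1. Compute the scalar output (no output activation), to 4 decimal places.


z1[0] = (0.1)·(0) + (0.1)·(1) + (-0.4)·(-3) - 0.1 = 1.2
z1[1] = (-0.7)·(0) + (-1.4)·(1) + (0.5)·(-3) + 0.2 = -2.7
h = tanh(z1) = [0.8337, -0.991]
output = (-0.4)·(0.8337) + (-0.9)·(-0.991) + 0.1 = 0.6584

0.6584


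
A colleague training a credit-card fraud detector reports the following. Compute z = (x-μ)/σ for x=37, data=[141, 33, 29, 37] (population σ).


μ = 60, σ = 46.8508
z = (37 - 60)/46.8508 = -0.4909

-0.4909


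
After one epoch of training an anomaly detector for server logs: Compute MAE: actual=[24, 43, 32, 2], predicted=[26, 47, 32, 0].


Absolute errors: |24-26|=2, |43-47|=4, |32-32|=0, |2-0|=2
Sum = 8
MAE = 8/4 = 2

2


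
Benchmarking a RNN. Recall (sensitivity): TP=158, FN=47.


Recall = TP/(TP+FN)
= 158/(158+47)
= 158/205 = 77.07%

77.07%


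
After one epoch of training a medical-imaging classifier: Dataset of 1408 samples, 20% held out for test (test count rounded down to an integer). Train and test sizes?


Test = ⌊1408·20/100⌋ = 281
Train = 1408 - 281 = 1127

Train: 1127, Test: 281


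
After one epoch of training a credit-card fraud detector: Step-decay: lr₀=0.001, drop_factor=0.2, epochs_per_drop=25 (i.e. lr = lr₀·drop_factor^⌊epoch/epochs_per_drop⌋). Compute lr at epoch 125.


n_drops = ⌊125/25⌋ = 5
lr = 0.001·0.2^5 = 0.001·0.00032 = 0.00000032

0.00000032


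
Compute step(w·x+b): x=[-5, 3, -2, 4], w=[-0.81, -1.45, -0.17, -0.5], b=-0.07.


z = (-5)·(-0.81) + (3)·(-1.45) + (-2)·(-0.17) + (4)·(-0.5) - 0.07
  = -2.03
step(z) = 0 (z<0)

0


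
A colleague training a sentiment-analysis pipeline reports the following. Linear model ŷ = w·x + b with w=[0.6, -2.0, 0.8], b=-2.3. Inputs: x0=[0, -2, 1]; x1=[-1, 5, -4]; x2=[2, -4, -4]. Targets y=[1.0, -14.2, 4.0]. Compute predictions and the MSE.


ŷ0 = (0.6)·(0) + (-2.0)·(-2) + (0.8)·(1) - 2.3 = 2.5
ŷ1 = (0.6)·(-1) + (-2.0)·(5) + (0.8)·(-4) - 2.3 = -16.1
ŷ2 = (0.6)·(2) + (-2.0)·(-4) + (0.8)·(-4) - 2.3 = 3.7
errors² = [2.25, 3.61, 0.09]
MSE = 5.9500/3 = 1.9833

1.9833


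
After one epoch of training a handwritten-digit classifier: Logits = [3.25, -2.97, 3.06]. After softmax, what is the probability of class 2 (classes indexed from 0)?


Exponentials: e^3.25=25.7903, e^-2.97=0.0513, e^3.06=21.3276
Sum = 47.1692
Softmax = [0.5468, 0.0011, 0.4522]
p[2] = 21.3276/47.1692 = 0.4522

0.4522


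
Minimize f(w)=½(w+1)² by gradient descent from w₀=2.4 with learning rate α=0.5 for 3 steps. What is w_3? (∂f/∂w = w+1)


step 1: grad = 2.4+1 = 3.4; w = 2.4 - 0.5·(3.4) = 0.7
step 2: grad = 0.7+1 = 1.7; w = 0.7 - 0.5·(1.7) = -0.15
step 3: grad = -0.15+1 = 0.85; w = -0.15 - 0.5·(0.85) = -0.575

-0.575


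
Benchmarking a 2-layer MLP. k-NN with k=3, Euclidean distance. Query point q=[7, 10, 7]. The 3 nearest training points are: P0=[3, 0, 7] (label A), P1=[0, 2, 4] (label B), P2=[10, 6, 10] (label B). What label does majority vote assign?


d(q,P0) = 10.7703  (label A)
d(q,P1) = 11.0454  (label B)
d(q,P2) = 5.831  (label B)
Votes: A=1, B=2
Majority → B

B


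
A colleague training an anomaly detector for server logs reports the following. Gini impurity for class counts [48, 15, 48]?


Probabilities: [48/111, 15/111, 48/111] ≈ [0.4324, 0.1351, 0.4324]
Σpᵢ² = (2304 + 225 + 2304)/111² = 4833/12321
Gini = 1 - Σpᵢ² = 1 - 4833/12321 = 0.6077

0.6077


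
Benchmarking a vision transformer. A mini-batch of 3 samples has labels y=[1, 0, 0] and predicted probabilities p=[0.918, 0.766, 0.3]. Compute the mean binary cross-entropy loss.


L[0] = -ln(0.918) = 0.0856
L[1] = -ln(1-0.766) = -ln(0.234) = 1.4524
L[2] = -ln(1-0.3) = -ln(0.7) = 0.3567
mean = (0.0856 + 1.4524 + 0.3567)/3 = 0.6316

0.6316


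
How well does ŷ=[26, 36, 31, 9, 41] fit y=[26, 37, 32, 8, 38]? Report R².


ȳ = 28.2
SS_res = Σ(y-ŷ)² = 12
SS_tot = Σ(y-ȳ)² = 600.8
R² = 1 - SS_res/SS_tot = 1 - 0.02 = 0.98

0.98


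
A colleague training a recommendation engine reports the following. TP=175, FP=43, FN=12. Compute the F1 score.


Precision = 175/218 = 0.8028
Recall = 175/187 = 0.9358
F1 = 2·P·R/(P+R) = 2·TP/(2·TP+FP+FN) = 350/(350+43+12) = 350/405 = 0.8642

0.8642


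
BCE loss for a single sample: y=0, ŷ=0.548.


BCE = -[y·ln(p) + (1-y)·ln(1-p)]
= -0 - 1·ln(1-0.548)
= -ln(0.452) = 0.7941

0.7941


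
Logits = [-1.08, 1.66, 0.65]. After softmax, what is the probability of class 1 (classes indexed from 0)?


Exponentials: e^-1.08=0.3396, e^1.66=5.2593, e^0.65=1.9155
Sum = 7.5144
Softmax = [0.0452, 0.6999, 0.2549]
p[1] = 5.2593/7.5144 = 0.6999

0.6999


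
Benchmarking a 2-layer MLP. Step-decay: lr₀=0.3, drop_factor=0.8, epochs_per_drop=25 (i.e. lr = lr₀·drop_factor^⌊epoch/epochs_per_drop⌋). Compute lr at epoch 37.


n_drops = ⌊37/25⌋ = 1
lr = 0.3·0.8^1 = 0.3·0.8 = 0.24

0.24


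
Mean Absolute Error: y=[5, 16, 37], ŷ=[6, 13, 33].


Absolute errors: |5-6|=1, |16-13|=3, |37-33|=4
Sum = 8
MAE = 8/3 = 8/3

8/3


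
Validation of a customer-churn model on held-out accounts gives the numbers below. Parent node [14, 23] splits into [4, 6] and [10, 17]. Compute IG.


Parent = [14, 23], H_parent = 0.9569
H_left = 0.971 (n=10), H_right = 0.951 (n=27)
H_children = (10/37)·0.971 + (27/37)·0.951 = 0.9564
IG = 0.9569 - 0.9564 = 0.0005

0.0005


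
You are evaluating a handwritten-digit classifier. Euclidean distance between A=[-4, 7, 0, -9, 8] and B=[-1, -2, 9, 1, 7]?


d = √((-4+ 1)² + (7+ 2)² + (0-9)² + (-9-1)² + (8-7)²)
  = √(9 + 81 + 81 + 100 + 1)
  = √272 = 16.4924

16.4924


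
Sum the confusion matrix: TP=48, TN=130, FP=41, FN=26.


Total = TP + TN + FP + FN
= 48 + 130 + 41 + 26
= 245
(Predicted positive: 89, predicted negative: 156)

245


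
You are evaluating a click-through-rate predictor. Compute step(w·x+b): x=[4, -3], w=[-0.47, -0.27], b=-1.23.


z = (4)·(-0.47) + (-3)·(-0.27) - 1.23
  = -2.3
step(z) = 0 (z<0)

0


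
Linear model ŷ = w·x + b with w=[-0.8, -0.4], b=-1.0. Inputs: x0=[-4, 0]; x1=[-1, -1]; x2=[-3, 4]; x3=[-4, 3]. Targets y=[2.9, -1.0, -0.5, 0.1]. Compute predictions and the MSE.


ŷ0 = (-0.8)·(-4) + (-0.4)·(0) - 1.0 = 2.2
ŷ1 = (-0.8)·(-1) + (-0.4)·(-1) - 1.0 = 0.2
ŷ2 = (-0.8)·(-3) + (-0.4)·(4) - 1.0 = -0.2
ŷ3 = (-0.8)·(-4) + (-0.4)·(3) - 1.0 = 1.0
errors² = [0.49, 1.44, 0.09, 0.81]
MSE = 2.8300/4 = 0.7075

0.7075


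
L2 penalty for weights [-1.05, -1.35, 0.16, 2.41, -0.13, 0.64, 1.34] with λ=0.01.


‖w‖₂² = (-1.05)² + (-1.35)² + (0.16)² + (2.41)² + (-0.13)² + (0.64)² + (1.34)²
     = 1.1025 + 1.8225 + 0.0256 + 5.8081 + 0.0169 + 0.4096 + 1.7956
     = 10.9808
λ·‖w‖₂² = 0.01·10.9808 = 0.109808

0.109808


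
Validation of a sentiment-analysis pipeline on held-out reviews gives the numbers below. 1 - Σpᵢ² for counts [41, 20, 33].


Probabilities: [41/94, 20/94, 33/94] ≈ [0.4362, 0.2128, 0.3511]
Σpᵢ² = (1681 + 400 + 1089)/94² = 3170/8836
Gini = 1 - Σpᵢ² = 1 - 3170/8836 = 0.6412

0.6412


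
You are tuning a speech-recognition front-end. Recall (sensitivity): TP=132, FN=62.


Recall = TP/(TP+FN)
= 132/(132+62)
= 132/194 = 68.04%

68.04%


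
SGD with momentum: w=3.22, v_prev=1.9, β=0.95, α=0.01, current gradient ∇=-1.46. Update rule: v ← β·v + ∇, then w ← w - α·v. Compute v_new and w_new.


v_new = 0.95·1.9 - 1.46 = 1.805 - 1.46 = 0.345
w_new = 3.22 - 0.01·0.345 = 3.22 - 0.00345 = 3.21655

v_new=0.345, w_new=3.21655


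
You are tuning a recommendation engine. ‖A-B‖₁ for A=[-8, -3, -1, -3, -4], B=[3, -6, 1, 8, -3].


d = |-8-3| + |-3+ 6| + |-1-1| + |-3-8| + |-4+ 3|
  = 11 + 3 + 2 + 11 + 1
  = 28

28


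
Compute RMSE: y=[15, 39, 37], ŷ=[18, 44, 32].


MSE = 59/3 = 19.6667
RMSE = √(59/3) = 4.4347

4.4347


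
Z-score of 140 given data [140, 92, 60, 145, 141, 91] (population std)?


μ = 111.5, σ = 32.2942
z = (140 - 111.5)/32.2942 = 0.8825

0.8825


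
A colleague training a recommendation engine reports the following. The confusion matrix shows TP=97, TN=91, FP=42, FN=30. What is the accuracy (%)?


Accuracy = (TP+TN)/(TP+TN+FP+FN)
= (97+91)/(260)
= 188/260 = 72.31%

72.31%


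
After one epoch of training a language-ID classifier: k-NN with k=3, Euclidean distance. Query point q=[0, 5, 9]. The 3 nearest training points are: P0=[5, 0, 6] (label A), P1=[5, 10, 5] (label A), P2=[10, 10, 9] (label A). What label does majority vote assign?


d(q,P0) = 7.6811  (label A)
d(q,P1) = 8.124  (label A)
d(q,P2) = 11.1803  (label A)
Votes: A=3, B=0
Majority → A

A


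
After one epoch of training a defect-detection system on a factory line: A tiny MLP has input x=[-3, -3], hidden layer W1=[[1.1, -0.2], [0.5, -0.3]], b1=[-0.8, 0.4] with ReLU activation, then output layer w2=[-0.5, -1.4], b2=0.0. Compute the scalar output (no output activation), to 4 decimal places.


z1[0] = (1.1)·(-3) + (-0.2)·(-3) - 0.8 = -3.5
z1[1] = (0.5)·(-3) + (-0.3)·(-3) + 0.4 = -0.2
h = ReLU(z1) = [0.0, 0.0]
output = (-0.5)·(0.0) + (-1.4)·(0.0) + 0.0 = 0.0

0.0


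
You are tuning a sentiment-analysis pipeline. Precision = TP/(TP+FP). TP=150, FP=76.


Precision = TP/(TP+FP)
= 150/(150+76)
= 150/226 = 66.37%

66.37%


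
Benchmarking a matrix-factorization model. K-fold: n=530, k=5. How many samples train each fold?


Fold size = 530/5 = 106
Training per fold = 530 - 106 = 424

424


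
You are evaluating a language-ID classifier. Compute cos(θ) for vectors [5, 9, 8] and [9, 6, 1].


A·B = 5·9 + 9·6 + 8·1 = 107
‖A‖ = √170 = 13.0384, ‖B‖ = √118 = 10.8628
cos = 107/(√170·√118) = 107/√20060 = 0.7555

0.7555


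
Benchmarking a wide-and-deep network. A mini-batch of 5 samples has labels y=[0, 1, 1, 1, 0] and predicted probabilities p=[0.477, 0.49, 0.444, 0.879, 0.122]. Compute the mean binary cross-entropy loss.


L[0] = -ln(1-0.477) = -ln(0.523) = 0.6482
L[1] = -ln(0.49) = 0.7133
L[2] = -ln(0.444) = 0.8119
L[3] = -ln(0.879) = 0.129
L[4] = -ln(1-0.122) = -ln(0.878) = 0.1301
mean = (0.6482 + 0.7133 + 0.8119 + 0.129 + 0.1301)/5 = 0.4865

0.4865


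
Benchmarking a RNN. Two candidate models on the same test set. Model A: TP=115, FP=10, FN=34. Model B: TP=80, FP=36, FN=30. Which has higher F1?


Model A: P=115/125=0.92, R=115/149=0.7718, F1=2PR/(P+R)=2TP/(2TP+FP+FN)=230/274=0.8394
Model B: P=80/116=0.6897, R=80/110=0.7273, F1=2PR/(P+R)=2TP/(2TP+FP+FN)=160/226=0.708
0.8394 > 0.708 → Model A

Model A


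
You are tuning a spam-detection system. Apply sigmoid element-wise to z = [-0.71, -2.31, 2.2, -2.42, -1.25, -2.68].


σ(-0.71) = 1/(1+e^0.71) = 0.3296
σ(-2.31) = 1/(1+e^2.31) = 0.0903
σ(2.2) = 1/(1+e^-2.2) = 0.9002
σ(-2.42) = 1/(1+e^2.42) = 0.0817
σ(-1.25) = 1/(1+e^1.25) = 0.2227
σ(-2.68) = 1/(1+e^2.68) = 0.0642
result = [0.3296, 0.0903, 0.9002, 0.0817, 0.2227, 0.0642]

[0.3296, 0.0903, 0.9002, 0.0817, 0.2227, 0.0642]


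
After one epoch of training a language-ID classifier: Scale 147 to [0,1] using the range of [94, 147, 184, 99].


min=94, max=184
(147-94)/(184-94) = 53/90 = 0.5889

0.5889


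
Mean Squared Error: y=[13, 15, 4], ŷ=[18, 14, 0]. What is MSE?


Squared errors: (13-18)²=25, (15-14)²=1, (4-0)²=16
Sum = 42
MSE = 42/3 = 14

14


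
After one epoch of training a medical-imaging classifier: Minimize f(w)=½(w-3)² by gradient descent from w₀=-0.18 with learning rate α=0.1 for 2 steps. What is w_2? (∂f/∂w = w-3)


step 1: grad = -0.18-3 = -3.18; w = -0.18 - 0.1·(-3.18) = 0.138
step 2: grad = 0.138-3 = -2.862; w = 0.138 - 0.1·(-2.862) = 0.4242

0.4242


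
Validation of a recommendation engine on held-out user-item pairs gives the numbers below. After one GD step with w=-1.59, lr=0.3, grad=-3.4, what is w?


w_new = w - α·∇
= -1.59 - 0.3·-3.4
= -1.59 + 1.02
= -0.57

-0.57


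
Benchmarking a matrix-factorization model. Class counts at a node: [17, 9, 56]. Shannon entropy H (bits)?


Probabilities: [17/82, 9/82, 56/82] ≈ [0.2073, 0.1098, 0.6829]
H = -((17/82)·log₂(17/82) + (9/82)·log₂(9/82) + (56/82)·log₂(56/82))
  = 1.1962 bits

1.1962 bits


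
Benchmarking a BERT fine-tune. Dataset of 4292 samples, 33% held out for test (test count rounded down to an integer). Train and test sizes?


Test = ⌊4292·33/100⌋ = 1416
Train = 4292 - 1416 = 2876

Train: 2876, Test: 1416


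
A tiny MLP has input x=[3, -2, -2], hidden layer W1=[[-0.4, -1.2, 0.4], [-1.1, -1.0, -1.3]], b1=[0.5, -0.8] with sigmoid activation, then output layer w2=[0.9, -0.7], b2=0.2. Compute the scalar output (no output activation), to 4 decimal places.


z1[0] = (-0.4)·(3) + (-1.2)·(-2) + (0.4)·(-2) + 0.5 = 0.9
z1[1] = (-1.1)·(3) + (-1.0)·(-2) + (-1.3)·(-2) - 0.8 = 0.5
h = sigmoid(z1) = [0.7109, 0.6225]
output = (0.9)·(0.7109) + (-0.7)·(0.6225) + 0.2 = 0.4041

0.4041


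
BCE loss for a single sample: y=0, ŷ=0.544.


BCE = -[y·ln(p) + (1-y)·ln(1-p)]
= -0 - 1·ln(1-0.544)
= -ln(0.456) = 0.7853

0.7853


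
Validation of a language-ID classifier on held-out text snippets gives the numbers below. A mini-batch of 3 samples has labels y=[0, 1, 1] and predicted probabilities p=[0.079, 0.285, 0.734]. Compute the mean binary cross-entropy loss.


L[0] = -ln(1-0.079) = -ln(0.921) = 0.0823
L[1] = -ln(0.285) = 1.2553
L[2] = -ln(0.734) = 0.3092
mean = (0.0823 + 1.2553 + 0.3092)/3 = 0.5489

0.5489


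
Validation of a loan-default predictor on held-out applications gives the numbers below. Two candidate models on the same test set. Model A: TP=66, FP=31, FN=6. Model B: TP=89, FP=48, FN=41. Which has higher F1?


Model A: P=66/97=0.6804, R=66/72=0.9167, F1=2PR/(P+R)=2TP/(2TP+FP+FN)=132/169=0.7811
Model B: P=89/137=0.6496, R=89/130=0.6846, F1=2PR/(P+R)=2TP/(2TP+FP+FN)=178/267=0.6667
0.7811 > 0.6667 → Model A

Model A


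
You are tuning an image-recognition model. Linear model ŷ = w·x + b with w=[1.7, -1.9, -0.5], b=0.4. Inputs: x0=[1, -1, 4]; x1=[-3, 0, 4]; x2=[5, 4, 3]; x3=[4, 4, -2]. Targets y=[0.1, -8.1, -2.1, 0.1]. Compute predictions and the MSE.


ŷ0 = (1.7)·(1) + (-1.9)·(-1) + (-0.5)·(4) + 0.4 = 2.0
ŷ1 = (1.7)·(-3) + (-1.9)·(0) + (-0.5)·(4) + 0.4 = -6.7
ŷ2 = (1.7)·(5) + (-1.9)·(4) + (-0.5)·(3) + 0.4 = -0.2
ŷ3 = (1.7)·(4) + (-1.9)·(4) + (-0.5)·(-2) + 0.4 = 0.6
errors² = [3.61, 1.96, 3.61, 0.25]
MSE = 9.4300/4 = 2.3575

2.3575


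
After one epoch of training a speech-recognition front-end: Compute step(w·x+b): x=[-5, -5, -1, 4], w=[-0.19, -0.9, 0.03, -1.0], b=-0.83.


z = (-5)·(-0.19) + (-5)·(-0.9) + (-1)·(0.03) + (4)·(-1.0) - 0.83
  = 0.59
step(z) = 1 (z≥0)

1


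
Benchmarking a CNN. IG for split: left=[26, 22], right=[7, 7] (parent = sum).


Parent = [33, 29], H_parent = 0.997
H_left = 0.995 (n=48), H_right = 1 (n=14)
H_children = (48/62)·0.995 + (14/62)·1 = 0.9961
IG = 0.997 - 0.9961 = 0.0009

0.0009


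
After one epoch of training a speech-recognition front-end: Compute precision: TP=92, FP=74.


Precision = TP/(TP+FP)
= 92/(92+74)
= 92/166 = 55.42%

55.42%


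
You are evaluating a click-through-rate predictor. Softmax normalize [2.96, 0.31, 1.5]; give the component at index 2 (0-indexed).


Exponentials: e^2.96=19.298, e^0.31=1.3634, e^1.5=4.4817
Sum = 25.1431
Softmax = [0.7675, 0.0542, 0.1782]
p[2] = 4.4817/25.1431 = 0.1782

0.1782


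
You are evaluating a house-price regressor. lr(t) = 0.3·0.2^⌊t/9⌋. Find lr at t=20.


n_drops = ⌊20/9⌋ = 2
lr = 0.3·0.2^2 = 0.3·0.04 = 0.012

0.012


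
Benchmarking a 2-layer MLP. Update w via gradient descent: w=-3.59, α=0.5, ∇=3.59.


w_new = w - α·∇
= -3.59 - 0.5·3.59
= -3.59 - 1.795
= -5.385

-5.385


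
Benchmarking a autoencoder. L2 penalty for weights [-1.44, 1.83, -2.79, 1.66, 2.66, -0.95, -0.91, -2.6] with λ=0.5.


‖w‖₂² = (-1.44)² + (1.83)² + (-2.79)² + (1.66)² + (2.66)² + (-0.95)² + (-0.91)² + (-2.6)²
     = 2.0736 + 3.3489 + 7.7841 + 2.7556 + 7.0756 + 0.9025 + 0.8281 + 6.76
     = 31.5284
λ·‖w‖₂² = 0.5·31.5284 = 15.7642

15.7642


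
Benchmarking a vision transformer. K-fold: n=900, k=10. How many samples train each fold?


Fold size = 900/10 = 90
Training per fold = 900 - 90 = 810

810


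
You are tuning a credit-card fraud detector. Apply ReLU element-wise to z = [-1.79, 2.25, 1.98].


ReLU(-1.79) = max(0, -1.79) = 0.0
ReLU(2.25) = max(0, 2.25) = 2.25
ReLU(1.98) = max(0, 1.98) = 1.98
result = [0.0, 2.25, 1.98]

[0.0, 2.25, 1.98]


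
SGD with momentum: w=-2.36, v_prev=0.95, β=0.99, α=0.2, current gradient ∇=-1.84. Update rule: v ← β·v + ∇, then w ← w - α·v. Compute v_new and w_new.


v_new = 0.99·0.95 - 1.84 = 0.9405 - 1.84 = -0.8995
w_new = -2.36 - 0.2·-0.8995 = -2.36 + 0.1799 = -2.1801

v_new=-0.8995, w_new=-2.1801


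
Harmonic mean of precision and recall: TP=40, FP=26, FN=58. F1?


Precision = 40/66 = 0.6061
Recall = 40/98 = 0.4082
F1 = 2·P·R/(P+R) = 2·TP/(2·TP+FP+FN) = 80/(80+26+58) = 80/164 = 0.4878

0.4878


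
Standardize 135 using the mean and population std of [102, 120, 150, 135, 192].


μ = 139.8, σ = 30.5706
z = (135 - 139.8)/30.5706 = -0.157

-0.157


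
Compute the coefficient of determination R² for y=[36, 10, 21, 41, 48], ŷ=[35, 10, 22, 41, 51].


ȳ = 31.2
SS_res = Σ(y-ŷ)² = 11
SS_tot = Σ(y-ȳ)² = 954.8
R² = 1 - SS_res/SS_tot = 1 - 0.0115 = 0.9885

0.9885


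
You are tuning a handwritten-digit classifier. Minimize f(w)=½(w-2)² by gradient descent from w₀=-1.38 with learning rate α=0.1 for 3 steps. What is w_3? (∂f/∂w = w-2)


step 1: grad = -1.38-2 = -3.38; w = -1.38 - 0.1·(-3.38) = -1.042
step 2: grad = -1.042-2 = -3.042; w = -1.042 - 0.1·(-3.042) = -0.7378
step 3: grad = -0.7378-2 = -2.7378; w = -0.7378 - 0.1·(-2.7378) = -0.46402

-0.46402


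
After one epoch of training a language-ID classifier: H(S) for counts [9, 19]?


Probabilities: [9/28, 19/28] ≈ [0.3214, 0.6786]
H = -((9/28)·log₂(9/28) + (19/28)·log₂(19/28))
  = 0.9059 bits

0.9059 bits


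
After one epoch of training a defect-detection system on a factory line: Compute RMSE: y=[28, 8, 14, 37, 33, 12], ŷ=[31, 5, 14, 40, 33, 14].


MSE = 31/6 = 5.1667
RMSE = √(31/6) = 2.273

2.273


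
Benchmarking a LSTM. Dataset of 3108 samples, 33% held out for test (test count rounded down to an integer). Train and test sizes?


Test = ⌊3108·33/100⌋ = 1025
Train = 3108 - 1025 = 2083

Train: 2083, Test: 1025


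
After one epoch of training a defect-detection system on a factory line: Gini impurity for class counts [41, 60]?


Probabilities: [41/101, 60/101] ≈ [0.4059, 0.5941]
Σpᵢ² = (1681 + 3600)/101² = 5281/10201
Gini = 1 - Σpᵢ² = 1 - 5281/10201 = 0.4823

0.4823


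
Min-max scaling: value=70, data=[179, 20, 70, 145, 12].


min=12, max=179
(70-12)/(179-12) = 58/167 = 0.3473

0.3473


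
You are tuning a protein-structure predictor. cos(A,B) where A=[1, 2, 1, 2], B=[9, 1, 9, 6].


A·B = 1·9 + 2·1 + 1·9 + 2·6 = 32
‖A‖ = √10 = 3.1623, ‖B‖ = √199 = 14.1067
cos = 32/(√10·√199) = 32/√1990 = 0.7173

0.7173


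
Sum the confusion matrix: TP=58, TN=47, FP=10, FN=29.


Total = TP + TN + FP + FN
= 58 + 47 + 10 + 29
= 144
(Predicted positive: 68, predicted negative: 76)

144


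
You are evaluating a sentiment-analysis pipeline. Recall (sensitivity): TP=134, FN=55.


Recall = TP/(TP+FN)
= 134/(134+55)
= 134/189 = 70.9%

70.9%


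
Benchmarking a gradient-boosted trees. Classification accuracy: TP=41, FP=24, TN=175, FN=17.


Accuracy = (TP+TN)/(TP+TN+FP+FN)
= (41+175)/(257)
= 216/257 = 84.05%

84.05%


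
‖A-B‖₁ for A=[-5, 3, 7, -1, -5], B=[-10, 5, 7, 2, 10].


d = |-5+ 10| + |3-5| + |7-7| + |-1-2| + |-5-10|
  = 5 + 2 + 0 + 3 + 15
  = 25

25


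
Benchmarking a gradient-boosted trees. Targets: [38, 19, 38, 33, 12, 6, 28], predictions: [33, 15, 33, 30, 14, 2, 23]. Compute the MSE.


Squared errors: (38-33)²=25, (19-15)²=16, (38-33)²=25, (33-30)²=9, (12-14)²=4, (6-2)²=16, (28-23)²=25
Sum = 120
MSE = 120/7 = 120/7

120/7


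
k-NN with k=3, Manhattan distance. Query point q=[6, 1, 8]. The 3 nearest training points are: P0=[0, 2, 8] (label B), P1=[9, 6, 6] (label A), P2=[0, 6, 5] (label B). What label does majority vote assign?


d(q,P0) = 7  (label B)
d(q,P1) = 10  (label A)
d(q,P2) = 14  (label B)
Votes: A=1, B=2
Majority → B

B


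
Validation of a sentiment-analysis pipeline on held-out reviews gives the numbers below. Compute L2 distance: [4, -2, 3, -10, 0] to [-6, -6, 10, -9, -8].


d = √((4+ 6)² + (-2+ 6)² + (3-10)² + (-10+ 9)² + (0+ 8)²)
  = √(100 + 16 + 49 + 1 + 64)
  = √230 = 15.1658

15.1658


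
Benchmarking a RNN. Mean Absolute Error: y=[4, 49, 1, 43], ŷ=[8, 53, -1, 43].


Absolute errors: |4-8|=4, |49-53|=4, |1+ 1|=2, |43-43|=0
Sum = 10
MAE = 10/4 = 5/2

5/2


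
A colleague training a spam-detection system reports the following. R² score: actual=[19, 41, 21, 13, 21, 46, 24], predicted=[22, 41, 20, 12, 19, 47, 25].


ȳ = 26.4286
SS_res = Σ(y-ŷ)² = 17
SS_tot = Σ(y-ȳ)² = 895.71
R² = 1 - SS_res/SS_tot = 1 - 0.019 = 0.981

0.981


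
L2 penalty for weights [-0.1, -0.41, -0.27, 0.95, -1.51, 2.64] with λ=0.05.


‖w‖₂² = (-0.1)² + (-0.41)² + (-0.27)² + (0.95)² + (-1.51)² + (2.64)²
     = 0.01 + 0.1681 + 0.0729 + 0.9025 + 2.2801 + 6.9696
     = 10.4032
λ·‖w‖₂² = 0.05·10.4032 = 0.52016

0.52016


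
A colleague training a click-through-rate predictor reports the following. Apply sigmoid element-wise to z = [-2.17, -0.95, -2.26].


σ(-2.17) = 1/(1+e^2.17) = 0.1025
σ(-0.95) = 1/(1+e^0.95) = 0.2789
σ(-2.26) = 1/(1+e^2.26) = 0.0945
result = [0.1025, 0.2789, 0.0945]

[0.1025, 0.2789, 0.0945]


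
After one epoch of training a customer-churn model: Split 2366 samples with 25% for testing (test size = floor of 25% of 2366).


Test = ⌊2366·25/100⌋ = 591
Train = 2366 - 591 = 1775

Train: 1775, Test: 591


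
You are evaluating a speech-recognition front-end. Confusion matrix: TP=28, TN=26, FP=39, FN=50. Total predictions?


Total = TP + TN + FP + FN
= 28 + 26 + 39 + 50
= 143
(Predicted positive: 67, predicted negative: 76)

143


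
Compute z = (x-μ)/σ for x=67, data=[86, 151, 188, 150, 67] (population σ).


μ = 128.4, σ = 44.9382
z = (67 - 128.4)/44.9382 = -1.3663

-1.3663


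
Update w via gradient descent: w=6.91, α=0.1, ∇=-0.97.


w_new = w - α·∇
= 6.91 - 0.1·-0.97
= 6.91 + 0.097
= 7.007

7.007


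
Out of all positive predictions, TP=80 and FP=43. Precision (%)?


Precision = TP/(TP+FP)
= 80/(80+43)
= 80/123 = 65.04%

65.04%


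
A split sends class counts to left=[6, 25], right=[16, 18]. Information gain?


Parent = [22, 43], H_parent = 0.9233
H_left = 0.7088 (n=31), H_right = 0.9975 (n=34)
H_children = (31/65)·0.7088 + (34/65)·0.9975 = 0.8598
IG = 0.9233 - 0.8598 = 0.0635

0.0635


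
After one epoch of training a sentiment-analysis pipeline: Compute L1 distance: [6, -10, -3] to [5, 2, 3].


d = |6-5| + |-10-2| + |-3-3|
  = 1 + 12 + 6
  = 19

19


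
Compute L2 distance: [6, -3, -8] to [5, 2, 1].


d = √((6-5)² + (-3-2)² + (-8-1)²)
  = √(1 + 25 + 81)
  = √107 = 10.3441

10.3441


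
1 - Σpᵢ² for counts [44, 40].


Probabilities: [44/84, 40/84] ≈ [0.5238, 0.4762]
Σpᵢ² = (1936 + 1600)/84² = 3536/7056
Gini = 1 - Σpᵢ² = 1 - 3536/7056 = 0.4989

0.4989


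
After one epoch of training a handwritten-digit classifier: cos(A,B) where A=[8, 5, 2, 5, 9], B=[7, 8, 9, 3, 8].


A·B = 8·7 + 5·8 + 2·9 + 5·3 + 9·8 = 201
‖A‖ = √199 = 14.1067, ‖B‖ = √267 = 16.3401
cos = 201/(√199·√267) = 201/√53133 = 0.872

0.872


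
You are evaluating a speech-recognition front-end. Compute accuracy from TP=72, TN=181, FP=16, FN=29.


Accuracy = (TP+TN)/(TP+TN+FP+FN)
= (72+181)/(298)
= 253/298 = 84.9%

84.9%


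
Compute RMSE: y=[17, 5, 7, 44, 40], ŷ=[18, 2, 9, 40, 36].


MSE = 46/5 = 9.2
RMSE = √(46/5) = 3.0332

3.0332


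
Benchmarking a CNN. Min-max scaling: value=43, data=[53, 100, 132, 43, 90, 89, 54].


min=43, max=132
(43-43)/(132-43) = 0/89 = 0.0

0.0


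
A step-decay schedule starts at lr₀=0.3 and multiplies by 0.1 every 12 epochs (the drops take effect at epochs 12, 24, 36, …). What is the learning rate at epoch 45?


n_drops = ⌊45/12⌋ = 3
lr = 0.3·0.1^3 = 0.3·0.001 = 0.0003

0.0003


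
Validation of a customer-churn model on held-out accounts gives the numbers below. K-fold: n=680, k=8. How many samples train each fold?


Fold size = 680/8 = 85
Training per fold = 680 - 85 = 595

595


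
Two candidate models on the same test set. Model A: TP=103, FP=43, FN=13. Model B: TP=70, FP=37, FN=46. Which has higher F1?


Model A: P=103/146=0.7055, R=103/116=0.8879, F1=2PR/(P+R)=2TP/(2TP+FP+FN)=206/262=0.7863
Model B: P=70/107=0.6542, R=70/116=0.6034, F1=2PR/(P+R)=2TP/(2TP+FP+FN)=140/223=0.6278
0.7863 > 0.6278 → Model A

Model A


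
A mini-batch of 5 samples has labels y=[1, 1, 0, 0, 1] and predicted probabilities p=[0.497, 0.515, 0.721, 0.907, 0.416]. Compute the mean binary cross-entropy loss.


L[0] = -ln(0.497) = 0.6992
L[1] = -ln(0.515) = 0.6636
L[2] = -ln(1-0.721) = -ln(0.279) = 1.2765
L[3] = -ln(1-0.907) = -ln(0.093) = 2.3752
L[4] = -ln(0.416) = 0.8771
mean = (0.6992 + 0.6636 + 1.2765 + 2.3752 + 0.8771)/5 = 1.1783

1.1783


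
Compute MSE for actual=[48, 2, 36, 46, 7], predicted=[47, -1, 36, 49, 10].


Squared errors: (48-47)²=1, (2+ 1)²=9, (36-36)²=0, (46-49)²=9, (7-10)²=9
Sum = 28
MSE = 28/5 = 28/5

28/5


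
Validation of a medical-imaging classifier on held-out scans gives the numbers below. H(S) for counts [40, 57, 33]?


Probabilities: [40/130, 57/130, 33/130] ≈ [0.3077, 0.4385, 0.2538]
H = -((40/130)·log₂(40/130) + (57/130)·log₂(57/130) + (33/130)·log₂(33/130))
  = 1.5469 bits

1.5469 bits
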